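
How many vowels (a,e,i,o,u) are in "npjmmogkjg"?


Input: npjmmogkjg
Checking each character:
  'n' at position 0: consonant
  'p' at position 1: consonant
  'j' at position 2: consonant
  'm' at position 3: consonant
  'm' at position 4: consonant
  'o' at position 5: vowel (running total: 1)
  'g' at position 6: consonant
  'k' at position 7: consonant
  'j' at position 8: consonant
  'g' at position 9: consonant
Total vowels: 1

1


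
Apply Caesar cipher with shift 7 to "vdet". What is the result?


Caesar cipher: shift "vdet" by 7
  'v' (pos 21) + 7 = pos 2 = 'c'
  'd' (pos 3) + 7 = pos 10 = 'k'
  'e' (pos 4) + 7 = pos 11 = 'l'
  't' (pos 19) + 7 = pos 0 = 'a'
Result: ckla

ckla


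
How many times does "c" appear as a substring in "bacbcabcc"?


Searching for "c" in "bacbcabcc"
Scanning each position:
  Position 0: "b" => no
  Position 1: "a" => no
  Position 2: "c" => MATCH
  Position 3: "b" => no
  Position 4: "c" => MATCH
  Position 5: "a" => no
  Position 6: "b" => no
  Position 7: "c" => MATCH
  Position 8: "c" => MATCH
Total occurrences: 4

4


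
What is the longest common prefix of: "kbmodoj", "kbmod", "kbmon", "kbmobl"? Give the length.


Words: kbmodoj, kbmod, kbmon, kbmobl
  Position 0: all 'k' => match
  Position 1: all 'b' => match
  Position 2: all 'm' => match
  Position 3: all 'o' => match
  Position 4: ('d', 'd', 'n', 'b') => mismatch, stop
LCP = "kbmo" (length 4)

4


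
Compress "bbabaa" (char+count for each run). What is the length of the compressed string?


Input: bbabaa
Runs:
  'b' x 2 => "b2"
  'a' x 1 => "a1"
  'b' x 1 => "b1"
  'a' x 2 => "a2"
Compressed: "b2a1b1a2"
Compressed length: 8

8


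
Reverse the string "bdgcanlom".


Input: bdgcanlom
Reading characters right to left:
  Position 8: 'm'
  Position 7: 'o'
  Position 6: 'l'
  Position 5: 'n'
  Position 4: 'a'
  Position 3: 'c'
  Position 2: 'g'
  Position 1: 'd'
  Position 0: 'b'
Reversed: molnacgdb

molnacgdb


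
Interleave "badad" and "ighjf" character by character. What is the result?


Interleaving "badad" and "ighjf":
  Position 0: 'b' from first, 'i' from second => "bi"
  Position 1: 'a' from first, 'g' from second => "ag"
  Position 2: 'd' from first, 'h' from second => "dh"
  Position 3: 'a' from first, 'j' from second => "aj"
  Position 4: 'd' from first, 'f' from second => "df"
Result: biagdhajdf

biagdhajdf


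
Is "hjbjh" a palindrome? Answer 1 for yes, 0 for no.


Input: hjbjh
Reversed: hjbjh
  Compare pos 0 ('h') with pos 4 ('h'): match
  Compare pos 1 ('j') with pos 3 ('j'): match
Result: palindrome

1


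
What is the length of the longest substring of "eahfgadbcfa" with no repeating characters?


Input: "eahfgadbcfa"
Sliding window (track last position of each char):
  Position 0 ('e'): window [0,0] length 1 -- new best
  Position 1 ('a'): window [0,1] length 2 -- new best
  Position 2 ('h'): window [0,2] length 3 -- new best
  Position 3 ('f'): window [0,3] length 4 -- new best
  Position 4 ('g'): window [0,4] length 5 -- new best
  Position 5 ('a'): repeat (last at 1), move window start to 2
  Position 5 ('a'): window [2,5] length 4
  Position 6 ('d'): window [2,6] length 5
  Position 7 ('b'): window [2,7] length 6 -- new best
  Position 8 ('c'): window [2,8] length 7 -- new best
  Position 9 ('f'): repeat (last at 3), move window start to 4
  Position 9 ('f'): window [4,9] length 6
  Position 10 ('a'): repeat (last at 5), move window start to 6
  Position 10 ('a'): window [6,10] length 5
Longest substring with no repeats: "hfgadbc" with length 7

7


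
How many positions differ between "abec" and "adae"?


Comparing "abec" and "adae" position by position:
  Position 0: 'a' vs 'a' => same
  Position 1: 'b' vs 'd' => DIFFER
  Position 2: 'e' vs 'a' => DIFFER
  Position 3: 'c' vs 'e' => DIFFER
Positions that differ: 3

3


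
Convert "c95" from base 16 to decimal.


Input: "c95" in base 16
Positional expansion:
  Digit 'c' (value 12) x 16^2 = 3072
  Digit '9' (value 9) x 16^1 = 144
  Digit '5' (value 5) x 16^0 = 5
Sum = 3221

3221


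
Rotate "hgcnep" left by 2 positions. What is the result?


Input: "hgcnep", rotate left by 2
First 2 characters: "hg"
Remaining characters: "cnep"
Concatenate remaining + first: "cnep" + "hg" = "cnephg"

cnephg


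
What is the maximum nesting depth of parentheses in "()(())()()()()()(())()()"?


Input: "()(())()()()()()(())()()"
Tracking depth:
  Position 0 '(': depth becomes 1
  Position 1 ')': depth becomes 0
  Position 2 '(': depth becomes 1
  Position 3 '(': depth becomes 2
  Position 4 ')': depth becomes 1
  Position 5 ')': depth becomes 0
  Position 6 '(': depth becomes 1
  Position 7 ')': depth becomes 0
  Position 8 '(': depth becomes 1
  Position 9 ')': depth becomes 0
  Position 10 '(': depth becomes 1
  Position 11 ')': depth becomes 0
  Position 12 '(': depth becomes 1
  Position 13 ')': depth becomes 0
  Position 14 '(': depth becomes 1
  Position 15 ')': depth becomes 0
  Position 16 '(': depth becomes 1
  Position 17 '(': depth becomes 2
  Position 18 ')': depth becomes 1
  Position 19 ')': depth becomes 0
  Position 20 '(': depth becomes 1
  Position 21 ')': depth becomes 0
  Position 22 '(': depth becomes 1
  Position 23 ')': depth becomes 0
Maximum depth reached: 2

2


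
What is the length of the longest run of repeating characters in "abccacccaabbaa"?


Input: "abccacccaabbaa"
Scanning for longest run:
  Position 1 ('b'): new char, reset run to 1
  Position 2 ('c'): new char, reset run to 1
  Position 3 ('c'): continues run of 'c', length=2
  Position 4 ('a'): new char, reset run to 1
  Position 5 ('c'): new char, reset run to 1
  Position 6 ('c'): continues run of 'c', length=2
  Position 7 ('c'): continues run of 'c', length=3
  Position 8 ('a'): new char, reset run to 1
  Position 9 ('a'): continues run of 'a', length=2
  Position 10 ('b'): new char, reset run to 1
  Position 11 ('b'): continues run of 'b', length=2
  Position 12 ('a'): new char, reset run to 1
  Position 13 ('a'): continues run of 'a', length=2
Longest run: 'c' with length 3

3


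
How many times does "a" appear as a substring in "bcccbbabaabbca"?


Searching for "a" in "bcccbbabaabbca"
Scanning each position:
  Position 0: "b" => no
  Position 1: "c" => no
  Position 2: "c" => no
  Position 3: "c" => no
  Position 4: "b" => no
  Position 5: "b" => no
  Position 6: "a" => MATCH
  Position 7: "b" => no
  Position 8: "a" => MATCH
  Position 9: "a" => MATCH
  Position 10: "b" => no
  Position 11: "b" => no
  Position 12: "c" => no
  Position 13: "a" => MATCH
Total occurrences: 4

4


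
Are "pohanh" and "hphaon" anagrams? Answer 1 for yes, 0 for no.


Strings: "pohanh", "hphaon"
Sorted first:  ahhnop
Sorted second: ahhnop
Sorted forms match => anagrams

1


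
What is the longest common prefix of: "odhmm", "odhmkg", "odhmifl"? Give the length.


Words: odhmm, odhmkg, odhmifl
  Position 0: all 'o' => match
  Position 1: all 'd' => match
  Position 2: all 'h' => match
  Position 3: all 'm' => match
  Position 4: ('m', 'k', 'i') => mismatch, stop
LCP = "odhm" (length 4)

4


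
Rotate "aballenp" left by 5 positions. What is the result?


Input: "aballenp", rotate left by 5
First 5 characters: "aball"
Remaining characters: "enp"
Concatenate remaining + first: "enp" + "aball" = "enpaball"

enpaball


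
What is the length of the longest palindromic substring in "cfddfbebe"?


Input: "cfddfbebe"
Checking substrings for palindromes:
  [1:5] "fddf" (len 4) => palindrome
  [5:8] "beb" (len 3) => palindrome
  [6:9] "ebe" (len 3) => palindrome
  [2:4] "dd" (len 2) => palindrome
Longest palindromic substring: "fddf" with length 4

4


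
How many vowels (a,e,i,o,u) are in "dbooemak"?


Input: dbooemak
Checking each character:
  'd' at position 0: consonant
  'b' at position 1: consonant
  'o' at position 2: vowel (running total: 1)
  'o' at position 3: vowel (running total: 2)
  'e' at position 4: vowel (running total: 3)
  'm' at position 5: consonant
  'a' at position 6: vowel (running total: 4)
  'k' at position 7: consonant
Total vowels: 4

4


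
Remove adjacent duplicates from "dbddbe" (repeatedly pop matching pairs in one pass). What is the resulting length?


Input: dbddbe
Stack-based adjacent duplicate removal:
  Read 'd': push. Stack: d
  Read 'b': push. Stack: db
  Read 'd': push. Stack: dbd
  Read 'd': matches stack top 'd' => pop. Stack: db
  Read 'b': matches stack top 'b' => pop. Stack: d
  Read 'e': push. Stack: de
Final stack: "de" (length 2)

2


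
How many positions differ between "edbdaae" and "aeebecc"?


Comparing "edbdaae" and "aeebecc" position by position:
  Position 0: 'e' vs 'a' => DIFFER
  Position 1: 'd' vs 'e' => DIFFER
  Position 2: 'b' vs 'e' => DIFFER
  Position 3: 'd' vs 'b' => DIFFER
  Position 4: 'a' vs 'e' => DIFFER
  Position 5: 'a' vs 'c' => DIFFER
  Position 6: 'e' vs 'c' => DIFFER
Positions that differ: 7

7


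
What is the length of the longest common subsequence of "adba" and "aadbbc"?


LCS of "adba" and "aadbbc"
DP table:
           a    a    d    b    b    c
      0    0    0    0    0    0    0
  a   0    1    1    1    1    1    1
  d   0    1    1    2    2    2    2
  b   0    1    1    2    3    3    3
  a   0    1    2    2    3    3    3
LCS length = dp[4][6] = 3

3


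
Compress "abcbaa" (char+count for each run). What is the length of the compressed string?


Input: abcbaa
Runs:
  'a' x 1 => "a1"
  'b' x 1 => "b1"
  'c' x 1 => "c1"
  'b' x 1 => "b1"
  'a' x 2 => "a2"
Compressed: "a1b1c1b1a2"
Compressed length: 10

10


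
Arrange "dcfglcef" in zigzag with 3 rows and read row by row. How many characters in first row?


Zigzag "dcfglcef" into 3 rows:
Placing characters:
  'd' => row 0
  'c' => row 1
  'f' => row 2
  'g' => row 1
  'l' => row 0
  'c' => row 1
  'e' => row 2
  'f' => row 1
Rows:
  Row 0: "dl"
  Row 1: "cgcf"
  Row 2: "fe"
First row length: 2

2


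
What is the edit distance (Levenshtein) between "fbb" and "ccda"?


Computing edit distance: "fbb" -> "ccda"
DP table:
           c    c    d    a
      0    1    2    3    4
  f   1    1    2    3    4
  b   2    2    2    3    4
  b   3    3    3    3    4
Edit distance = dp[3][4] = 4

4


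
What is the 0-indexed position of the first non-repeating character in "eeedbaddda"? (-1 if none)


Input: eeedbaddda
Character frequencies:
  'a': 2
  'b': 1
  'd': 4
  'e': 3
Scanning left to right for freq == 1:
  Position 0 ('e'): freq=3, skip
  Position 1 ('e'): freq=3, skip
  Position 2 ('e'): freq=3, skip
  Position 3 ('d'): freq=4, skip
  Position 4 ('b'): unique! => answer = 4

4


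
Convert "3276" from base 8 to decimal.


Input: "3276" in base 8
Positional expansion:
  Digit '3' (value 3) x 8^3 = 1536
  Digit '2' (value 2) x 8^2 = 128
  Digit '7' (value 7) x 8^1 = 56
  Digit '6' (value 6) x 8^0 = 6
Sum = 1726

1726


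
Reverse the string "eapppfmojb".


Input: eapppfmojb
Reading characters right to left:
  Position 9: 'b'
  Position 8: 'j'
  Position 7: 'o'
  Position 6: 'm'
  Position 5: 'f'
  Position 4: 'p'
  Position 3: 'p'
  Position 2: 'p'
  Position 1: 'a'
  Position 0: 'e'
Reversed: bjomfpppae

bjomfpppae


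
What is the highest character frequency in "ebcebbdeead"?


Input: ebcebbdeead
Character counts:
  'a': 1
  'b': 3
  'c': 1
  'd': 2
  'e': 4
Maximum frequency: 4

4


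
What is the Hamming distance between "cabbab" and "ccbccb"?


Comparing "cabbab" and "ccbccb" position by position:
  Position 0: 'c' vs 'c' => same
  Position 1: 'a' vs 'c' => differ
  Position 2: 'b' vs 'b' => same
  Position 3: 'b' vs 'c' => differ
  Position 4: 'a' vs 'c' => differ
  Position 5: 'b' vs 'b' => same
Total differences (Hamming distance): 3

3


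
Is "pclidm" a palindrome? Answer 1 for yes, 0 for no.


Input: pclidm
Reversed: mdilcp
  Compare pos 0 ('p') with pos 5 ('m'): MISMATCH
  Compare pos 1 ('c') with pos 4 ('d'): MISMATCH
  Compare pos 2 ('l') with pos 3 ('i'): MISMATCH
Result: not a palindrome

0


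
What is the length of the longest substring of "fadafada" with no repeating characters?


Input: "fadafada"
Sliding window (track last position of each char):
  Position 0 ('f'): window [0,0] length 1 -- new best
  Position 1 ('a'): window [0,1] length 2 -- new best
  Position 2 ('d'): window [0,2] length 3 -- new best
  Position 3 ('a'): repeat (last at 1), move window start to 2
  Position 3 ('a'): window [2,3] length 2
  Position 4 ('f'): window [2,4] length 3
  Position 5 ('a'): repeat (last at 3), move window start to 4
  Position 5 ('a'): window [4,5] length 2
  Position 6 ('d'): window [4,6] length 3
  Position 7 ('a'): repeat (last at 5), move window start to 6
  Position 7 ('a'): window [6,7] length 2
Longest substring with no repeats: "fad" with length 3

3


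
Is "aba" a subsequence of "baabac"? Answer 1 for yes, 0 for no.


Check if "aba" is a subsequence of "baabac"
Greedy scan:
  Position 0 ('b'): no match needed
  Position 1 ('a'): matches sub[0] = 'a'
  Position 2 ('a'): no match needed
  Position 3 ('b'): matches sub[1] = 'b'
  Position 4 ('a'): matches sub[2] = 'a'
  Position 5 ('c'): no match needed
All 3 characters matched => is a subsequence

1


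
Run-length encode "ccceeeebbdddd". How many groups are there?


Input: ccceeeebbdddd
Scanning for consecutive runs:
  Group 1: 'c' x 3 (positions 0-2)
  Group 2: 'e' x 4 (positions 3-6)
  Group 3: 'b' x 2 (positions 7-8)
  Group 4: 'd' x 4 (positions 9-12)
Total groups: 4

4


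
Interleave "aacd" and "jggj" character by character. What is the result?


Interleaving "aacd" and "jggj":
  Position 0: 'a' from first, 'j' from second => "aj"
  Position 1: 'a' from first, 'g' from second => "ag"
  Position 2: 'c' from first, 'g' from second => "cg"
  Position 3: 'd' from first, 'j' from second => "dj"
Result: ajagcgdj

ajagcgdj


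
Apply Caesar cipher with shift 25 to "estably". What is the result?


Caesar cipher: shift "estably" by 25
  'e' (pos 4) + 25 = pos 3 = 'd'
  's' (pos 18) + 25 = pos 17 = 'r'
  't' (pos 19) + 25 = pos 18 = 's'
  'a' (pos 0) + 25 = pos 25 = 'z'
  'b' (pos 1) + 25 = pos 0 = 'a'
  'l' (pos 11) + 25 = pos 10 = 'k'
  'y' (pos 24) + 25 = pos 23 = 'x'
Result: drszakx

drszakx


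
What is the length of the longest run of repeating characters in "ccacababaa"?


Input: "ccacababaa"
Scanning for longest run:
  Position 1 ('c'): continues run of 'c', length=2
  Position 2 ('a'): new char, reset run to 1
  Position 3 ('c'): new char, reset run to 1
  Position 4 ('a'): new char, reset run to 1
  Position 5 ('b'): new char, reset run to 1
  Position 6 ('a'): new char, reset run to 1
  Position 7 ('b'): new char, reset run to 1
  Position 8 ('a'): new char, reset run to 1
  Position 9 ('a'): continues run of 'a', length=2
Longest run: 'c' with length 2

2


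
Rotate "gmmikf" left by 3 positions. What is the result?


Input: "gmmikf", rotate left by 3
First 3 characters: "gmm"
Remaining characters: "ikf"
Concatenate remaining + first: "ikf" + "gmm" = "ikfgmm"

ikfgmm


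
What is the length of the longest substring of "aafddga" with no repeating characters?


Input: "aafddga"
Sliding window (track last position of each char):
  Position 0 ('a'): window [0,0] length 1 -- new best
  Position 1 ('a'): repeat (last at 0), move window start to 1
  Position 1 ('a'): window [1,1] length 1
  Position 2 ('f'): window [1,2] length 2 -- new best
  Position 3 ('d'): window [1,3] length 3 -- new best
  Position 4 ('d'): repeat (last at 3), move window start to 4
  Position 4 ('d'): window [4,4] length 1
  Position 5 ('g'): window [4,5] length 2
  Position 6 ('a'): window [4,6] length 3
Longest substring with no repeats: "afd" with length 3

3


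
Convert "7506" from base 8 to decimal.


Input: "7506" in base 8
Positional expansion:
  Digit '7' (value 7) x 8^3 = 3584
  Digit '5' (value 5) x 8^2 = 320
  Digit '0' (value 0) x 8^1 = 0
  Digit '6' (value 6) x 8^0 = 6
Sum = 3910

3910


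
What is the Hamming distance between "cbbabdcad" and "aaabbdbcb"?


Comparing "cbbabdcad" and "aaabbdbcb" position by position:
  Position 0: 'c' vs 'a' => differ
  Position 1: 'b' vs 'a' => differ
  Position 2: 'b' vs 'a' => differ
  Position 3: 'a' vs 'b' => differ
  Position 4: 'b' vs 'b' => same
  Position 5: 'd' vs 'd' => same
  Position 6: 'c' vs 'b' => differ
  Position 7: 'a' vs 'c' => differ
  Position 8: 'd' vs 'b' => differ
Total differences (Hamming distance): 7

7


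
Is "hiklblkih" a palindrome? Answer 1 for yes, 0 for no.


Input: hiklblkih
Reversed: hiklblkih
  Compare pos 0 ('h') with pos 8 ('h'): match
  Compare pos 1 ('i') with pos 7 ('i'): match
  Compare pos 2 ('k') with pos 6 ('k'): match
  Compare pos 3 ('l') with pos 5 ('l'): match
Result: palindrome

1


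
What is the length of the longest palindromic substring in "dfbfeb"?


Input: "dfbfeb"
Checking substrings for palindromes:
  [1:4] "fbf" (len 3) => palindrome
Longest palindromic substring: "fbf" with length 3

3


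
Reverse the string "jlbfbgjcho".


Input: jlbfbgjcho
Reading characters right to left:
  Position 9: 'o'
  Position 8: 'h'
  Position 7: 'c'
  Position 6: 'j'
  Position 5: 'g'
  Position 4: 'b'
  Position 3: 'f'
  Position 2: 'b'
  Position 1: 'l'
  Position 0: 'j'
Reversed: ohcjgbfblj

ohcjgbfblj


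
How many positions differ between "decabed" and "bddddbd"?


Comparing "decabed" and "bddddbd" position by position:
  Position 0: 'd' vs 'b' => DIFFER
  Position 1: 'e' vs 'd' => DIFFER
  Position 2: 'c' vs 'd' => DIFFER
  Position 3: 'a' vs 'd' => DIFFER
  Position 4: 'b' vs 'd' => DIFFER
  Position 5: 'e' vs 'b' => DIFFER
  Position 6: 'd' vs 'd' => same
Positions that differ: 6

6


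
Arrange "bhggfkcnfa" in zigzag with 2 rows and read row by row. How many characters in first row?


Zigzag "bhggfkcnfa" into 2 rows:
Placing characters:
  'b' => row 0
  'h' => row 1
  'g' => row 0
  'g' => row 1
  'f' => row 0
  'k' => row 1
  'c' => row 0
  'n' => row 1
  'f' => row 0
  'a' => row 1
Rows:
  Row 0: "bgfcf"
  Row 1: "hgkna"
First row length: 5

5


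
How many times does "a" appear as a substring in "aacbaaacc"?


Searching for "a" in "aacbaaacc"
Scanning each position:
  Position 0: "a" => MATCH
  Position 1: "a" => MATCH
  Position 2: "c" => no
  Position 3: "b" => no
  Position 4: "a" => MATCH
  Position 5: "a" => MATCH
  Position 6: "a" => MATCH
  Position 7: "c" => no
  Position 8: "c" => no
Total occurrences: 5

5


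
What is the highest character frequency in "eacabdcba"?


Input: eacabdcba
Character counts:
  'a': 3
  'b': 2
  'c': 2
  'd': 1
  'e': 1
Maximum frequency: 3

3


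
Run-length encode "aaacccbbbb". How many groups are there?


Input: aaacccbbbb
Scanning for consecutive runs:
  Group 1: 'a' x 3 (positions 0-2)
  Group 2: 'c' x 3 (positions 3-5)
  Group 3: 'b' x 4 (positions 6-9)
Total groups: 3

3


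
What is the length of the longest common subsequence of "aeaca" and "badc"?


LCS of "aeaca" and "badc"
DP table:
           b    a    d    c
      0    0    0    0    0
  a   0    0    1    1    1
  e   0    0    1    1    1
  a   0    0    1    1    1
  c   0    0    1    1    2
  a   0    0    1    1    2
LCS length = dp[5][4] = 2

2


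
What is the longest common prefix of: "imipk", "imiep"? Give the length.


Words: imipk, imiep
  Position 0: all 'i' => match
  Position 1: all 'm' => match
  Position 2: all 'i' => match
  Position 3: ('p', 'e') => mismatch, stop
LCP = "imi" (length 3)

3


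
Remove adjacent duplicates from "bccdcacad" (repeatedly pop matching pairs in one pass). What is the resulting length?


Input: bccdcacad
Stack-based adjacent duplicate removal:
  Read 'b': push. Stack: b
  Read 'c': push. Stack: bc
  Read 'c': matches stack top 'c' => pop. Stack: b
  Read 'd': push. Stack: bd
  Read 'c': push. Stack: bdc
  Read 'a': push. Stack: bdca
  Read 'c': push. Stack: bdcac
  Read 'a': push. Stack: bdcaca
  Read 'd': push. Stack: bdcacad
Final stack: "bdcacad" (length 7)

7


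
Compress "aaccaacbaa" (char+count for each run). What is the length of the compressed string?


Input: aaccaacbaa
Runs:
  'a' x 2 => "a2"
  'c' x 2 => "c2"
  'a' x 2 => "a2"
  'c' x 1 => "c1"
  'b' x 1 => "b1"
  'a' x 2 => "a2"
Compressed: "a2c2a2c1b1a2"
Compressed length: 12

12


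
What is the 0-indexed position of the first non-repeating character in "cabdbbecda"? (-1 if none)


Input: cabdbbecda
Character frequencies:
  'a': 2
  'b': 3
  'c': 2
  'd': 2
  'e': 1
Scanning left to right for freq == 1:
  Position 0 ('c'): freq=2, skip
  Position 1 ('a'): freq=2, skip
  Position 2 ('b'): freq=3, skip
  Position 3 ('d'): freq=2, skip
  Position 4 ('b'): freq=3, skip
  Position 5 ('b'): freq=3, skip
  Position 6 ('e'): unique! => answer = 6

6


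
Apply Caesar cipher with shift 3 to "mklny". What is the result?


Caesar cipher: shift "mklny" by 3
  'm' (pos 12) + 3 = pos 15 = 'p'
  'k' (pos 10) + 3 = pos 13 = 'n'
  'l' (pos 11) + 3 = pos 14 = 'o'
  'n' (pos 13) + 3 = pos 16 = 'q'
  'y' (pos 24) + 3 = pos 1 = 'b'
Result: pnoqb

pnoqb


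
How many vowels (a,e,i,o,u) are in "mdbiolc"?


Input: mdbiolc
Checking each character:
  'm' at position 0: consonant
  'd' at position 1: consonant
  'b' at position 2: consonant
  'i' at position 3: vowel (running total: 1)
  'o' at position 4: vowel (running total: 2)
  'l' at position 5: consonant
  'c' at position 6: consonant
Total vowels: 2

2


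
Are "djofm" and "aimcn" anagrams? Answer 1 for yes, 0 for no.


Strings: "djofm", "aimcn"
Sorted first:  dfjmo
Sorted second: acimn
Differ at position 0: 'd' vs 'a' => not anagrams

0


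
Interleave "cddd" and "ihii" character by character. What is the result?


Interleaving "cddd" and "ihii":
  Position 0: 'c' from first, 'i' from second => "ci"
  Position 1: 'd' from first, 'h' from second => "dh"
  Position 2: 'd' from first, 'i' from second => "di"
  Position 3: 'd' from first, 'i' from second => "di"
Result: cidhdidi

cidhdidi


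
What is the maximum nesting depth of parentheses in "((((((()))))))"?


Input: "((((((()))))))"
Tracking depth:
  Position 0 '(': depth becomes 1
  Position 1 '(': depth becomes 2
  Position 2 '(': depth becomes 3
  Position 3 '(': depth becomes 4
  Position 4 '(': depth becomes 5
  Position 5 '(': depth becomes 6
  Position 6 '(': depth becomes 7
  Position 7 ')': depth becomes 6
  Position 8 ')': depth becomes 5
  Position 9 ')': depth becomes 4
  Position 10 ')': depth becomes 3
  Position 11 ')': depth becomes 2
  Position 12 ')': depth becomes 1
  Position 13 ')': depth becomes 0
Maximum depth reached: 7

7


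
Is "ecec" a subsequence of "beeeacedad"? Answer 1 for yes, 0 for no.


Check if "ecec" is a subsequence of "beeeacedad"
Greedy scan:
  Position 0 ('b'): no match needed
  Position 1 ('e'): matches sub[0] = 'e'
  Position 2 ('e'): no match needed
  Position 3 ('e'): no match needed
  Position 4 ('a'): no match needed
  Position 5 ('c'): matches sub[1] = 'c'
  Position 6 ('e'): matches sub[2] = 'e'
  Position 7 ('d'): no match needed
  Position 8 ('a'): no match needed
  Position 9 ('d'): no match needed
Only matched 3/4 characters => not a subsequence

0


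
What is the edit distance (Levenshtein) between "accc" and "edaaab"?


Computing edit distance: "accc" -> "edaaab"
DP table:
           e    d    a    a    a    b
      0    1    2    3    4    5    6
  a   1    1    2    2    3    4    5
  c   2    2    2    3    3    4    5
  c   3    3    3    3    4    4    5
  c   4    4    4    4    4    5    5
Edit distance = dp[4][6] = 5

5


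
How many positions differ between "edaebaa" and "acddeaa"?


Comparing "edaebaa" and "acddeaa" position by position:
  Position 0: 'e' vs 'a' => DIFFER
  Position 1: 'd' vs 'c' => DIFFER
  Position 2: 'a' vs 'd' => DIFFER
  Position 3: 'e' vs 'd' => DIFFER
  Position 4: 'b' vs 'e' => DIFFER
  Position 5: 'a' vs 'a' => same
  Position 6: 'a' vs 'a' => same
Positions that differ: 5

5


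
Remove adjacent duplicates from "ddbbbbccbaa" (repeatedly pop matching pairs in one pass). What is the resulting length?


Input: ddbbbbccbaa
Stack-based adjacent duplicate removal:
  Read 'd': push. Stack: d
  Read 'd': matches stack top 'd' => pop. Stack: (empty)
  Read 'b': push. Stack: b
  Read 'b': matches stack top 'b' => pop. Stack: (empty)
  Read 'b': push. Stack: b
  Read 'b': matches stack top 'b' => pop. Stack: (empty)
  Read 'c': push. Stack: c
  Read 'c': matches stack top 'c' => pop. Stack: (empty)
  Read 'b': push. Stack: b
  Read 'a': push. Stack: ba
  Read 'a': matches stack top 'a' => pop. Stack: b
Final stack: "b" (length 1)

1


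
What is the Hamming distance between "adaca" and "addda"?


Comparing "adaca" and "addda" position by position:
  Position 0: 'a' vs 'a' => same
  Position 1: 'd' vs 'd' => same
  Position 2: 'a' vs 'd' => differ
  Position 3: 'c' vs 'd' => differ
  Position 4: 'a' vs 'a' => same
Total differences (Hamming distance): 2

2


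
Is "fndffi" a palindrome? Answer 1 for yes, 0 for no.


Input: fndffi
Reversed: iffdnf
  Compare pos 0 ('f') with pos 5 ('i'): MISMATCH
  Compare pos 1 ('n') with pos 4 ('f'): MISMATCH
  Compare pos 2 ('d') with pos 3 ('f'): MISMATCH
Result: not a palindrome

0


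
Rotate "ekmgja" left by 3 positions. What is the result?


Input: "ekmgja", rotate left by 3
First 3 characters: "ekm"
Remaining characters: "gja"
Concatenate remaining + first: "gja" + "ekm" = "gjaekm"

gjaekm


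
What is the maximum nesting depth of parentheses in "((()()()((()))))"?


Input: "((()()()((()))))"
Tracking depth:
  Position 0 '(': depth becomes 1
  Position 1 '(': depth becomes 2
  Position 2 '(': depth becomes 3
  Position 3 ')': depth becomes 2
  Position 4 '(': depth becomes 3
  Position 5 ')': depth becomes 2
  Position 6 '(': depth becomes 3
  Position 7 ')': depth becomes 2
  Position 8 '(': depth becomes 3
  Position 9 '(': depth becomes 4
  Position 10 '(': depth becomes 5
  Position 11 ')': depth becomes 4
  Position 12 ')': depth becomes 3
  Position 13 ')': depth becomes 2
  Position 14 ')': depth becomes 1
  Position 15 ')': depth becomes 0
Maximum depth reached: 5

5


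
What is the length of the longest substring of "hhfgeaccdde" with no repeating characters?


Input: "hhfgeaccdde"
Sliding window (track last position of each char):
  Position 0 ('h'): window [0,0] length 1 -- new best
  Position 1 ('h'): repeat (last at 0), move window start to 1
  Position 1 ('h'): window [1,1] length 1
  Position 2 ('f'): window [1,2] length 2 -- new best
  Position 3 ('g'): window [1,3] length 3 -- new best
  Position 4 ('e'): window [1,4] length 4 -- new best
  Position 5 ('a'): window [1,5] length 5 -- new best
  Position 6 ('c'): window [1,6] length 6 -- new best
  Position 7 ('c'): repeat (last at 6), move window start to 7
  Position 7 ('c'): window [7,7] length 1
  Position 8 ('d'): window [7,8] length 2
  Position 9 ('d'): repeat (last at 8), move window start to 9
  Position 9 ('d'): window [9,9] length 1
  Position 10 ('e'): window [9,10] length 2
Longest substring with no repeats: "hfgeac" with length 6

6


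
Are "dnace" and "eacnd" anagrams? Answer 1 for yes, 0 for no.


Strings: "dnace", "eacnd"
Sorted first:  acden
Sorted second: acden
Sorted forms match => anagrams

1


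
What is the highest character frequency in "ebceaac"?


Input: ebceaac
Character counts:
  'a': 2
  'b': 1
  'c': 2
  'e': 2
Maximum frequency: 2

2


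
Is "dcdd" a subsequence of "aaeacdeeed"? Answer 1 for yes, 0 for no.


Check if "dcdd" is a subsequence of "aaeacdeeed"
Greedy scan:
  Position 0 ('a'): no match needed
  Position 1 ('a'): no match needed
  Position 2 ('e'): no match needed
  Position 3 ('a'): no match needed
  Position 4 ('c'): no match needed
  Position 5 ('d'): matches sub[0] = 'd'
  Position 6 ('e'): no match needed
  Position 7 ('e'): no match needed
  Position 8 ('e'): no match needed
  Position 9 ('d'): no match needed
Only matched 1/4 characters => not a subsequence

0


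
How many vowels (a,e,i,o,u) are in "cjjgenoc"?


Input: cjjgenoc
Checking each character:
  'c' at position 0: consonant
  'j' at position 1: consonant
  'j' at position 2: consonant
  'g' at position 3: consonant
  'e' at position 4: vowel (running total: 1)
  'n' at position 5: consonant
  'o' at position 6: vowel (running total: 2)
  'c' at position 7: consonant
Total vowels: 2

2


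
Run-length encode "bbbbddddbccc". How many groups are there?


Input: bbbbddddbccc
Scanning for consecutive runs:
  Group 1: 'b' x 4 (positions 0-3)
  Group 2: 'd' x 4 (positions 4-7)
  Group 3: 'b' x 1 (positions 8-8)
  Group 4: 'c' x 3 (positions 9-11)
Total groups: 4

4


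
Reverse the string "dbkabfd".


Input: dbkabfd
Reading characters right to left:
  Position 6: 'd'
  Position 5: 'f'
  Position 4: 'b'
  Position 3: 'a'
  Position 2: 'k'
  Position 1: 'b'
  Position 0: 'd'
Reversed: dfbakbd

dfbakbd


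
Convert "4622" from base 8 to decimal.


Input: "4622" in base 8
Positional expansion:
  Digit '4' (value 4) x 8^3 = 2048
  Digit '6' (value 6) x 8^2 = 384
  Digit '2' (value 2) x 8^1 = 16
  Digit '2' (value 2) x 8^0 = 2
Sum = 2450

2450


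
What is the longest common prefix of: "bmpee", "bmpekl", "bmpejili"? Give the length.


Words: bmpee, bmpekl, bmpejili
  Position 0: all 'b' => match
  Position 1: all 'm' => match
  Position 2: all 'p' => match
  Position 3: all 'e' => match
  Position 4: ('e', 'k', 'j') => mismatch, stop
LCP = "bmpe" (length 4)

4


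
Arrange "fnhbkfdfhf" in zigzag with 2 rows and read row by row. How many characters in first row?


Zigzag "fnhbkfdfhf" into 2 rows:
Placing characters:
  'f' => row 0
  'n' => row 1
  'h' => row 0
  'b' => row 1
  'k' => row 0
  'f' => row 1
  'd' => row 0
  'f' => row 1
  'h' => row 0
  'f' => row 1
Rows:
  Row 0: "fhkdh"
  Row 1: "nbfff"
First row length: 5

5


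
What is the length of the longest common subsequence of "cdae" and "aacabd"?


LCS of "cdae" and "aacabd"
DP table:
           a    a    c    a    b    d
      0    0    0    0    0    0    0
  c   0    0    0    1    1    1    1
  d   0    0    0    1    1    1    2
  a   0    1    1    1    2    2    2
  e   0    1    1    1    2    2    2
LCS length = dp[4][6] = 2

2


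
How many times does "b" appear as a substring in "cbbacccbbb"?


Searching for "b" in "cbbacccbbb"
Scanning each position:
  Position 0: "c" => no
  Position 1: "b" => MATCH
  Position 2: "b" => MATCH
  Position 3: "a" => no
  Position 4: "c" => no
  Position 5: "c" => no
  Position 6: "c" => no
  Position 7: "b" => MATCH
  Position 8: "b" => MATCH
  Position 9: "b" => MATCH
Total occurrences: 5

5


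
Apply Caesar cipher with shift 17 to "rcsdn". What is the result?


Caesar cipher: shift "rcsdn" by 17
  'r' (pos 17) + 17 = pos 8 = 'i'
  'c' (pos 2) + 17 = pos 19 = 't'
  's' (pos 18) + 17 = pos 9 = 'j'
  'd' (pos 3) + 17 = pos 20 = 'u'
  'n' (pos 13) + 17 = pos 4 = 'e'
Result: itjue

itjue


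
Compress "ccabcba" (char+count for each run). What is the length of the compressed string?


Input: ccabcba
Runs:
  'c' x 2 => "c2"
  'a' x 1 => "a1"
  'b' x 1 => "b1"
  'c' x 1 => "c1"
  'b' x 1 => "b1"
  'a' x 1 => "a1"
Compressed: "c2a1b1c1b1a1"
Compressed length: 12

12


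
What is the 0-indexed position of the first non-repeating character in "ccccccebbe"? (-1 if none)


Input: ccccccebbe
Character frequencies:
  'b': 2
  'c': 6
  'e': 2
Scanning left to right for freq == 1:
  Position 0 ('c'): freq=6, skip
  Position 1 ('c'): freq=6, skip
  Position 2 ('c'): freq=6, skip
  Position 3 ('c'): freq=6, skip
  Position 4 ('c'): freq=6, skip
  Position 5 ('c'): freq=6, skip
  Position 6 ('e'): freq=2, skip
  Position 7 ('b'): freq=2, skip
  Position 8 ('b'): freq=2, skip
  Position 9 ('e'): freq=2, skip
  No unique character found => answer = -1

-1


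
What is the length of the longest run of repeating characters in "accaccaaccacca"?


Input: "accaccaaccacca"
Scanning for longest run:
  Position 1 ('c'): new char, reset run to 1
  Position 2 ('c'): continues run of 'c', length=2
  Position 3 ('a'): new char, reset run to 1
  Position 4 ('c'): new char, reset run to 1
  Position 5 ('c'): continues run of 'c', length=2
  Position 6 ('a'): new char, reset run to 1
  Position 7 ('a'): continues run of 'a', length=2
  Position 8 ('c'): new char, reset run to 1
  Position 9 ('c'): continues run of 'c', length=2
  Position 10 ('a'): new char, reset run to 1
  Position 11 ('c'): new char, reset run to 1
  Position 12 ('c'): continues run of 'c', length=2
  Position 13 ('a'): new char, reset run to 1
Longest run: 'c' with length 2

2


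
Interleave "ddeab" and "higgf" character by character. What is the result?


Interleaving "ddeab" and "higgf":
  Position 0: 'd' from first, 'h' from second => "dh"
  Position 1: 'd' from first, 'i' from second => "di"
  Position 2: 'e' from first, 'g' from second => "eg"
  Position 3: 'a' from first, 'g' from second => "ag"
  Position 4: 'b' from first, 'f' from second => "bf"
Result: dhdiegagbf

dhdiegagbf


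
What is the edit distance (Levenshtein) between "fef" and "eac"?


Computing edit distance: "fef" -> "eac"
DP table:
           e    a    c
      0    1    2    3
  f   1    1    2    3
  e   2    1    2    3
  f   3    2    2    3
Edit distance = dp[3][3] = 3

3


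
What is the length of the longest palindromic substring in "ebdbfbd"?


Input: "ebdbfbd"
Checking substrings for palindromes:
  [2:7] "dbfbd" (len 5) => palindrome
  [1:4] "bdb" (len 3) => palindrome
  [3:6] "bfb" (len 3) => palindrome
Longest palindromic substring: "dbfbd" with length 5

5


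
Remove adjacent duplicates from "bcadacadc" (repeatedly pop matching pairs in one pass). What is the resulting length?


Input: bcadacadc
Stack-based adjacent duplicate removal:
  Read 'b': push. Stack: b
  Read 'c': push. Stack: bc
  Read 'a': push. Stack: bca
  Read 'd': push. Stack: bcad
  Read 'a': push. Stack: bcada
  Read 'c': push. Stack: bcadac
  Read 'a': push. Stack: bcadaca
  Read 'd': push. Stack: bcadacad
  Read 'c': push. Stack: bcadacadc
Final stack: "bcadacadc" (length 9)

9


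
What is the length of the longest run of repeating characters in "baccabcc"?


Input: "baccabcc"
Scanning for longest run:
  Position 1 ('a'): new char, reset run to 1
  Position 2 ('c'): new char, reset run to 1
  Position 3 ('c'): continues run of 'c', length=2
  Position 4 ('a'): new char, reset run to 1
  Position 5 ('b'): new char, reset run to 1
  Position 6 ('c'): new char, reset run to 1
  Position 7 ('c'): continues run of 'c', length=2
Longest run: 'c' with length 2

2


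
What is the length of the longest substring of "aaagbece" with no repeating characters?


Input: "aaagbece"
Sliding window (track last position of each char):
  Position 0 ('a'): window [0,0] length 1 -- new best
  Position 1 ('a'): repeat (last at 0), move window start to 1
  Position 1 ('a'): window [1,1] length 1
  Position 2 ('a'): repeat (last at 1), move window start to 2
  Position 2 ('a'): window [2,2] length 1
  Position 3 ('g'): window [2,3] length 2 -- new best
  Position 4 ('b'): window [2,4] length 3 -- new best
  Position 5 ('e'): window [2,5] length 4 -- new best
  Position 6 ('c'): window [2,6] length 5 -- new best
  Position 7 ('e'): repeat (last at 5), move window start to 6
  Position 7 ('e'): window [6,7] length 2
Longest substring with no repeats: "agbec" with length 5

5


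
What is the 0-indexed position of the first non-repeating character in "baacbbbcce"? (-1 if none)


Input: baacbbbcce
Character frequencies:
  'a': 2
  'b': 4
  'c': 3
  'e': 1
Scanning left to right for freq == 1:
  Position 0 ('b'): freq=4, skip
  Position 1 ('a'): freq=2, skip
  Position 2 ('a'): freq=2, skip
  Position 3 ('c'): freq=3, skip
  Position 4 ('b'): freq=4, skip
  Position 5 ('b'): freq=4, skip
  Position 6 ('b'): freq=4, skip
  Position 7 ('c'): freq=3, skip
  Position 8 ('c'): freq=3, skip
  Position 9 ('e'): unique! => answer = 9

9


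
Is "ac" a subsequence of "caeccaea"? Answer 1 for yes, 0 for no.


Check if "ac" is a subsequence of "caeccaea"
Greedy scan:
  Position 0 ('c'): no match needed
  Position 1 ('a'): matches sub[0] = 'a'
  Position 2 ('e'): no match needed
  Position 3 ('c'): matches sub[1] = 'c'
  Position 4 ('c'): no match needed
  Position 5 ('a'): no match needed
  Position 6 ('e'): no match needed
  Position 7 ('a'): no match needed
All 2 characters matched => is a subsequence

1


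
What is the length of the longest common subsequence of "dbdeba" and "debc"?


LCS of "dbdeba" and "debc"
DP table:
           d    e    b    c
      0    0    0    0    0
  d   0    1    1    1    1
  b   0    1    1    2    2
  d   0    1    1    2    2
  e   0    1    2    2    2
  b   0    1    2    3    3
  a   0    1    2    3    3
LCS length = dp[6][4] = 3

3


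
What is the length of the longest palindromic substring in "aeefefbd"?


Input: "aeefefbd"
Checking substrings for palindromes:
  [2:5] "efe" (len 3) => palindrome
  [3:6] "fef" (len 3) => palindrome
  [1:3] "ee" (len 2) => palindrome
Longest palindromic substring: "efe" with length 3

3


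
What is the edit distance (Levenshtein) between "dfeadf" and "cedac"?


Computing edit distance: "dfeadf" -> "cedac"
DP table:
           c    e    d    a    c
      0    1    2    3    4    5
  d   1    1    2    2    3    4
  f   2    2    2    3    3    4
  e   3    3    2    3    4    4
  a   4    4    3    3    3    4
  d   5    5    4    3    4    4
  f   6    6    5    4    4    5
Edit distance = dp[6][5] = 5

5


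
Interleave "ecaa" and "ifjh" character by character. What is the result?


Interleaving "ecaa" and "ifjh":
  Position 0: 'e' from first, 'i' from second => "ei"
  Position 1: 'c' from first, 'f' from second => "cf"
  Position 2: 'a' from first, 'j' from second => "aj"
  Position 3: 'a' from first, 'h' from second => "ah"
Result: eicfajah

eicfajah


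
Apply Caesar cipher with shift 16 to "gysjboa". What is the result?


Caesar cipher: shift "gysjboa" by 16
  'g' (pos 6) + 16 = pos 22 = 'w'
  'y' (pos 24) + 16 = pos 14 = 'o'
  's' (pos 18) + 16 = pos 8 = 'i'
  'j' (pos 9) + 16 = pos 25 = 'z'
  'b' (pos 1) + 16 = pos 17 = 'r'
  'o' (pos 14) + 16 = pos 4 = 'e'
  'a' (pos 0) + 16 = pos 16 = 'q'
Result: woizreq

woizreq


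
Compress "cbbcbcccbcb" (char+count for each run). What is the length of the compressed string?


Input: cbbcbcccbcb
Runs:
  'c' x 1 => "c1"
  'b' x 2 => "b2"
  'c' x 1 => "c1"
  'b' x 1 => "b1"
  'c' x 3 => "c3"
  'b' x 1 => "b1"
  'c' x 1 => "c1"
  'b' x 1 => "b1"
Compressed: "c1b2c1b1c3b1c1b1"
Compressed length: 16

16


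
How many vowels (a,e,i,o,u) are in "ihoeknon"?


Input: ihoeknon
Checking each character:
  'i' at position 0: vowel (running total: 1)
  'h' at position 1: consonant
  'o' at position 2: vowel (running total: 2)
  'e' at position 3: vowel (running total: 3)
  'k' at position 4: consonant
  'n' at position 5: consonant
  'o' at position 6: vowel (running total: 4)
  'n' at position 7: consonant
Total vowels: 4

4


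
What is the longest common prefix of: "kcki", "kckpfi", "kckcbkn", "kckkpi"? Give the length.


Words: kcki, kckpfi, kckcbkn, kckkpi
  Position 0: all 'k' => match
  Position 1: all 'c' => match
  Position 2: all 'k' => match
  Position 3: ('i', 'p', 'c', 'k') => mismatch, stop
LCP = "kck" (length 3)

3


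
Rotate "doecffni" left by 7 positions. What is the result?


Input: "doecffni", rotate left by 7
First 7 characters: "doecffn"
Remaining characters: "i"
Concatenate remaining + first: "i" + "doecffn" = "idoecffn"

idoecffn


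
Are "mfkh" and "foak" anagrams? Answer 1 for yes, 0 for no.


Strings: "mfkh", "foak"
Sorted first:  fhkm
Sorted second: afko
Differ at position 0: 'f' vs 'a' => not anagrams

0


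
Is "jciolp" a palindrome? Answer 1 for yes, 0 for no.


Input: jciolp
Reversed: ploicj
  Compare pos 0 ('j') with pos 5 ('p'): MISMATCH
  Compare pos 1 ('c') with pos 4 ('l'): MISMATCH
  Compare pos 2 ('i') with pos 3 ('o'): MISMATCH
Result: not a palindrome

0
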